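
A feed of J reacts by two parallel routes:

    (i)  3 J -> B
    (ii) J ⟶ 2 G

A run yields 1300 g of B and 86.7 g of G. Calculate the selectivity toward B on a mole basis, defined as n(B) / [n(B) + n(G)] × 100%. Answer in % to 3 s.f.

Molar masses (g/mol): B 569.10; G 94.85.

n(B) = 1300 / 569.10 = 2.284 mol
n(G) = 86.7 / 94.85 = 0.9141 mol
selectivity = 2.284/(2.284+0.9141) × 100 = 71.42 %

71.4 %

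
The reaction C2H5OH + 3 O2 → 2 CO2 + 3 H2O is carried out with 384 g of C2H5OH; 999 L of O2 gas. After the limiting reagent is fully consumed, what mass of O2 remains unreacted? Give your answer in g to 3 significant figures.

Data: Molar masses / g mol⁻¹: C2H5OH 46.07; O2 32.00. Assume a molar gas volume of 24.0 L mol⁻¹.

n(C2H5OH) = 384.0 / 46.07 = 8.335 mol
n(O2) = 999.0 / 24.0 = 41.63 mol
n/ν for C2H5OH = 8.335/1 = 8.335
n/ν for O2 = 41.63/3 = 13.88
Smallest n/ν is C2H5OH → limiting reagent.
O2 consumed = (3/1) × 8.335 = 25.01 mol
O2 remaining = 41.63 − 25.01 = 16.62 mol
mass = 16.62 × 32.00 = 531.8 g

532 g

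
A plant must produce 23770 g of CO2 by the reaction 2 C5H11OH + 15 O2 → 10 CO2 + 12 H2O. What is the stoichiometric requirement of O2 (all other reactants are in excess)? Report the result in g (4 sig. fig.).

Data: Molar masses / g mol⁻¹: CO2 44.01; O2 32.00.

25930 g

n(CO2) = 23770 / 44.01 = 540.1 mol
n(O2) = (15/10) × 540.1 = 810.2 mol
mass = 810.2 × 32.00 = 25930 g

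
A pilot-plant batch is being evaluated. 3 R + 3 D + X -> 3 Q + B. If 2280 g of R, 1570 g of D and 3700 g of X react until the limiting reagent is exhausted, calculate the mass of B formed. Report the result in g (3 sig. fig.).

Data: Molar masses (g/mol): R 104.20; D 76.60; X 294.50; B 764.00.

5220 g

n(R) = 2280 / 104.20 = 21.88 mol
n(D) = 1570 / 76.60 = 20.50 mol
n(X) = 3700 / 294.50 = 12.56 mol
n/ν → R: 7.293, D: 6.833, X: 12.56; D is limiting.
n(B) = (1/3) × 20.50 = 6.833 mol
mass = 6.833 × 764.00 = 5220 g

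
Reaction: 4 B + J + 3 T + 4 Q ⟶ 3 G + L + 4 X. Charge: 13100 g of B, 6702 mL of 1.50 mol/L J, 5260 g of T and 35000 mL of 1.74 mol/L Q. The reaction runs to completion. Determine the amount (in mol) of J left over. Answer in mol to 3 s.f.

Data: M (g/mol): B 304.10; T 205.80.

n(B) = 13100 / 304.10 = 43.08 mol
n(J) = 1.50 × 6702/1000 = 10.05 mol
n(T) = 5260 / 205.80 = 25.56 mol
n(Q) = 1.74 × 35000/1000 = 60.90 mol
n/ν for B = 43.08/4 = 10.77
n/ν for J = 10.05/1 = 10.05
n/ν for T = 25.56/3 = 8.520
n/ν for Q = 60.90/4 = 15.23
Smallest n/ν is T → limiting reagent.
J consumed = (1/3) × 25.56 = 8.520 mol
J remaining = 10.05 − 8.520 = 1.530 mol

1.53 mol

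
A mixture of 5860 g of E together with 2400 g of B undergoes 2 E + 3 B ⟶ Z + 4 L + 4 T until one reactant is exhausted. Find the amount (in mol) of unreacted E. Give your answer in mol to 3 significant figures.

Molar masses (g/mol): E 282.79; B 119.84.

n(E) = 5860 / 282.79 = 20.72 mol
n(B) = 2400 / 119.84 = 20.03 mol
n/ν → E: 10.36, B: 6.677; B is limiting.
E consumed = (2/3) × 20.03 = 13.35 mol
E remaining = 20.72 − 13.35 = 7.370 mol

7.37 mol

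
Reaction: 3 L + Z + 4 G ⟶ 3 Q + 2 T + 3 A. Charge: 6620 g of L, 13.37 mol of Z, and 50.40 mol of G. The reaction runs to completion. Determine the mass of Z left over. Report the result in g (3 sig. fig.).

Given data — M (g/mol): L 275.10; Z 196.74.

1050 g

n(L) = 6620 / 275.10 = 24.06 mol
n(Z) = 13.37 mol
n(G) = 50.40 mol
n/ν for L = 24.06/3 = 8.020
n/ν for Z = 13.37/1 = 13.37
n/ν for G = 50.40/4 = 12.60
Smallest n/ν is L → limiting reagent.
Z consumed = (1/3) × 24.06 = 8.020 mol
Z remaining = 13.37 − 8.020 = 5.350 mol
mass = 5.350 × 196.74 = 1053 g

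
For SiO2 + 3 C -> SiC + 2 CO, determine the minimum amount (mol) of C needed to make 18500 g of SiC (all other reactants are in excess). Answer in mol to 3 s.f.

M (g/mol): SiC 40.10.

1380 mol

n(SiC) = 18500 / 40.10 = 461.3 mol
n(C) = (3/1) × 461.3 = 1384 mol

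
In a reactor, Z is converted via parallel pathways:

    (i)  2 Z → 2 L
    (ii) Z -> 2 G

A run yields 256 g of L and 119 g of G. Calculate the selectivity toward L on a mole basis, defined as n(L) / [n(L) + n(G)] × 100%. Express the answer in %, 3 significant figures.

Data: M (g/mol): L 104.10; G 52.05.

n(L) = 256 / 104.10 = 2.459 mol
n(G) = 119 / 52.05 = 2.286 mol
selectivity = 2.459/(2.459+2.286) × 100 = 51.82 %

51.8 %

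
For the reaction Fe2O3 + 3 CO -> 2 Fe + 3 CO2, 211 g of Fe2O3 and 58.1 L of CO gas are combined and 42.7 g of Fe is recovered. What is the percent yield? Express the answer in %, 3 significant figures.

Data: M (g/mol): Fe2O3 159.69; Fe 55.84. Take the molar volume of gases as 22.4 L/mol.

n(Fe2O3) = 211.0 / 159.69 = 1.321 mol
n(CO) = 58.10 / 22.4 = 2.594 mol
n/ν → Fe2O3: 1.321, CO: 0.8647; CO is limiting.
theoretical n(Fe) = (2/3) × 2.594 = 1.729 mol → 96.55 g
% yield = 42.7 / 96.55 × 100 = 44.23 %

44.2 %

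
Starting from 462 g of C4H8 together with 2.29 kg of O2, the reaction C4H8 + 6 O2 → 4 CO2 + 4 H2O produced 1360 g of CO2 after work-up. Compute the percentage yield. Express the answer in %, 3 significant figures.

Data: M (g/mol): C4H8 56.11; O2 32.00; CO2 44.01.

93.8 %

n(C4H8) = 462.0 / 56.11 = 8.234 mol
n(O2) = 2.290×1000 / 32.00 = 71.56 mol
n/ν for C4H8 = 8.234/1 = 8.234
n/ν for O2 = 71.56/6 = 11.93
Smallest n/ν is C4H8 → limiting reagent.
theoretical n(CO2) = (4/1) × 8.234 = 32.94 mol → 1450 g
% yield = 1360 / 1450 × 100 = 93.79 %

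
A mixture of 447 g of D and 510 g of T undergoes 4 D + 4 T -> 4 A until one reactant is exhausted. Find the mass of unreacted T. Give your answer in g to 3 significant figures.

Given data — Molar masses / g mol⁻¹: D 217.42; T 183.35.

n(D) = 447.0 / 217.42 = 2.056 mol
n(T) = 510.0 / 183.35 = 2.782 mol
n/ν for D = 2.056/4 = 0.5140
n/ν for T = 2.782/4 = 0.6955
Smallest n/ν is D → limiting reagent.
T consumed = (4/4) × 2.056 = 2.056 mol
T remaining = 2.782 − 2.056 = 0.7260 mol
mass = 0.7260 × 183.35 = 133.1 g

133 g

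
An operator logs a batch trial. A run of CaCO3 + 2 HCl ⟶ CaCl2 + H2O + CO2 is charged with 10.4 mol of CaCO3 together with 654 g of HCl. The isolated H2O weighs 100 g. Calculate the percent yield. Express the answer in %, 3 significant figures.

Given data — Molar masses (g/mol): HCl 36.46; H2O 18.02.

61.9 %

n(CaCO3) = 10.40 mol
n(HCl) = 654.0 / 36.46 = 17.94 mol
n/ν for CaCO3 = 10.40/1 = 10.40
n/ν for HCl = 17.94/2 = 8.970
Smallest n/ν is HCl → limiting reagent.
theoretical n(H2O) = (1/2) × 17.94 = 8.970 mol → 161.6 g
% yield = 100 / 161.6 × 100 = 61.88 %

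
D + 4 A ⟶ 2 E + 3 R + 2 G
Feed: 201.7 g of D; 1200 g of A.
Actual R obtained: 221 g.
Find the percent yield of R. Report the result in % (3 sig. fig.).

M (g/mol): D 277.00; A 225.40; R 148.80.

68.0 %

n(D) = 201.7 / 277.00 = 0.7282 mol
n(A) = 1200 / 225.40 = 5.324 mol
n/ν for D = 0.7282/1 = 0.7282
n/ν for A = 5.324/4 = 1.331
Smallest n/ν is D → limiting reagent.
theoretical n(R) = (3/1) × 0.7282 = 2.185 mol → 325.1 g
% yield = 221 / 325.1 × 100 = 67.98 %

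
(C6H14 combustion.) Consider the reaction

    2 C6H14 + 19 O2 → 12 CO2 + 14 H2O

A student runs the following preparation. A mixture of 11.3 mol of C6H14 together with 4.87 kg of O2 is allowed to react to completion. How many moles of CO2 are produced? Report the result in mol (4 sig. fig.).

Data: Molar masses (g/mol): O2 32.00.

n(C6H14) = 11.30 mol
n(O2) = 4.870×1000 / 32.00 = 152.2 mol
n/ν for C6H14 = 11.30/2 = 5.650
n/ν for O2 = 152.2/19 = 8.011
Smallest n/ν is C6H14 → limiting reagent.
n(CO2) = (12/2) × 11.30 = 67.80 mol

67.80 mol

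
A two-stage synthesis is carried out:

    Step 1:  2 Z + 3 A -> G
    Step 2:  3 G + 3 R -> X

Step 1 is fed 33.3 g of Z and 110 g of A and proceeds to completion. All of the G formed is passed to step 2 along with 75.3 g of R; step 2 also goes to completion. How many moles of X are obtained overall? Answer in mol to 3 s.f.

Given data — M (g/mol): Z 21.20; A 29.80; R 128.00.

0.196 mol

Step 1:
n(Z) = 33.30 / 21.20 = 1.571 mol
n(A) = 110.0 / 29.80 = 3.691 mol
n/ν for Z = 1.571/2 = 0.7855
n/ν for A = 3.691/3 = 1.230
Smallest n/ν is Z → limiting reagent.
n(G) produced = (1/2) × 1.571 = 0.7855 mol
Step 2:
n(G) available = 0.7855 mol
n(R) = 75.30 / 128.00 = 0.5883 mol
n/ν for G = 0.7855/3 = 0.2618
n/ν for R = 0.5883/3 = 0.1961
Smallest n/ν is R → limiting reagent.
n(X) = (1/3) × 0.5883 = 0.1961 mol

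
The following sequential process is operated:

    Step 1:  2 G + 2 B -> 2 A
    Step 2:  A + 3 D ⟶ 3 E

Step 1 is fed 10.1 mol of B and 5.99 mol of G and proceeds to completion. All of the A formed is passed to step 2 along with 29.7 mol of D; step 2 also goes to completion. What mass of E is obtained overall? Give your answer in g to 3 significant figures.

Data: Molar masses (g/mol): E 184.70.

3320 g

Step 1:
n(B) = 10.10 mol
n(G) = 5.990 mol
n/ν for B = 10.10/2 = 5.050
n/ν for G = 5.990/2 = 2.995
Smallest n/ν is G → limiting reagent.
n(A) produced = (2/2) × 5.990 = 5.990 mol
Step 2:
n(A) available = 5.990 mol
n(D) = 29.70 mol
n/ν for A = 5.990/1 = 5.990
n/ν for D = 29.70/3 = 9.900
Smallest n/ν is A → limiting reagent.
n(E) = (3/1) × 5.990 = 17.97 mol
mass = 17.97 × 184.70 = 3319 g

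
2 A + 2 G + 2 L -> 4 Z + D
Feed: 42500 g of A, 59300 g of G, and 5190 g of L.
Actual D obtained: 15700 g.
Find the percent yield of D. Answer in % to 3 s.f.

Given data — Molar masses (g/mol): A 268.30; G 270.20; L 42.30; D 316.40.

n(A) = 42500 / 268.30 = 158.4 mol
n(G) = 59300 / 270.20 = 219.5 mol
n(L) = 5190 / 42.30 = 122.7 mol
n/ν for A = 158.4/2 = 79.20
n/ν for G = 219.5/2 = 109.8
n/ν for L = 122.7/2 = 61.35
Smallest n/ν is L → limiting reagent.
theoretical n(D) = (1/2) × 122.7 = 61.35 mol → 19410 g
% yield = 15700 / 19410 × 100 = 80.89 %

80.9 %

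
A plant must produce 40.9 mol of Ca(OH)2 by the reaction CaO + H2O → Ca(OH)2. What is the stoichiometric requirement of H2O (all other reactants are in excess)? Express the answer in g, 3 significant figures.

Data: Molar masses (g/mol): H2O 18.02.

n(Ca(OH)2) = 40.90 mol
n(H2O) = (1/1) × 40.90 = 40.90 mol
mass = 40.90 × 18.02 = 737.0 g

737 g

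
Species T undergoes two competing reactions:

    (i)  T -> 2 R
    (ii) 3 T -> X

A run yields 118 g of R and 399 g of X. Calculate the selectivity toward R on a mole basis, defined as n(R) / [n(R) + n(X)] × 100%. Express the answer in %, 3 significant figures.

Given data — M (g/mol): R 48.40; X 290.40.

n(R) = 118 / 48.40 = 2.438 mol
n(X) = 399 / 290.40 = 1.374 mol
selectivity = 2.438/(2.438+1.374) × 100 = 63.96 %

64.0 %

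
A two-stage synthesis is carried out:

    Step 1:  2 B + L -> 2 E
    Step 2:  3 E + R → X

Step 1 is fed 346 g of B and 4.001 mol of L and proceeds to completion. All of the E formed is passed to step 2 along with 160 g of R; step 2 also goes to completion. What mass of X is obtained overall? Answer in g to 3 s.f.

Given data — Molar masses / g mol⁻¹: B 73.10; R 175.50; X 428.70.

Step 1:
n(B) = 346.0 / 73.10 = 4.733 mol
n(L) = 4.001 mol
n/ν → B: 2.367, L: 4.001; B is limiting.
n(E) produced = (2/2) × 4.733 = 4.733 mol
Step 2:
n(E) available = 4.733 mol
n(R) = 160.0 / 175.50 = 0.9117 mol
n/ν → E: 1.578, R: 0.9117; R is limiting.
n(X) = (1/1) × 0.9117 = 0.9117 mol
mass = 0.9117 × 428.70 = 390.8 g

391 g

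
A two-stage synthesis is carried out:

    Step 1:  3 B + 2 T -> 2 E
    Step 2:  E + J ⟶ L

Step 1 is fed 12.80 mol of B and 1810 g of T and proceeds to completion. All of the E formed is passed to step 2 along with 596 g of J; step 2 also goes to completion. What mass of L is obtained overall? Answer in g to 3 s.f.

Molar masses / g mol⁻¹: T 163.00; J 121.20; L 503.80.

Step 1:
n(B) = 12.80 mol
n(T) = 1810 / 163.00 = 11.10 mol
n/ν for B = 12.80/3 = 4.267
n/ν for T = 11.10/2 = 5.550
Smallest n/ν is B → limiting reagent.
n(E) produced = (2/3) × 12.80 = 8.533 mol
Step 2:
n(E) available = 8.533 mol
n(J) = 596.0 / 121.20 = 4.917 mol
n/ν for E = 8.533/1 = 8.533
n/ν for J = 4.917/1 = 4.917
Smallest n/ν is J → limiting reagent.
n(L) = (1/1) × 4.917 = 4.917 mol
mass = 4.917 × 503.80 = 2477 g

2480 g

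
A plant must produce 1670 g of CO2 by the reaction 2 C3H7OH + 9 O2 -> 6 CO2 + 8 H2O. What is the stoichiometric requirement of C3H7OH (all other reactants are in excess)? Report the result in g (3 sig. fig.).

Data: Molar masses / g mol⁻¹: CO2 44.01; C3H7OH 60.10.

760 g

n(CO2) = 1670 / 44.01 = 37.95 mol
n(C3H7OH) = (2/6) × 37.95 = 12.65 mol
mass = 12.65 × 60.10 = 760.3 g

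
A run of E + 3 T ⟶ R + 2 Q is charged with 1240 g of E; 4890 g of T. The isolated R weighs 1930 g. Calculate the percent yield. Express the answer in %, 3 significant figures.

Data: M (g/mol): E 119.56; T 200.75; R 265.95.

89.4 %

n(E) = 1240 / 119.56 = 10.37 mol
n(T) = 4890 / 200.75 = 24.36 mol
n/ν for E = 10.37/1 = 10.37
n/ν for T = 24.36/3 = 8.120
Smallest n/ν is T → limiting reagent.
theoretical n(R) = (1/3) × 24.36 = 8.120 mol → 2160 g
% yield = 1930 / 2160 × 100 = 89.35 %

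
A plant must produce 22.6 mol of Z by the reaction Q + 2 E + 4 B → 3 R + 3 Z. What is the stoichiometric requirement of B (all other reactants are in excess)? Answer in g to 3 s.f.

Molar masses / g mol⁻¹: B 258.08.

7780 g

n(Z) = 22.60 mol
n(B) = (4/3) × 22.60 = 30.13 mol
mass = 30.13 × 258.08 = 7776 g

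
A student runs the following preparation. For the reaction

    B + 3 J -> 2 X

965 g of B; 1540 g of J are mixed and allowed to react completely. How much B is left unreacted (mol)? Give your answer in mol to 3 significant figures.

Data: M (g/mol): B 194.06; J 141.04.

1.33 mol

n(B) = 965.0 / 194.06 = 4.973 mol
n(J) = 1540 / 141.04 = 10.92 mol
n/ν → B: 4.973, J: 3.640; J is limiting.
B consumed = (1/3) × 10.92 = 3.640 mol
B remaining = 4.973 − 3.640 = 1.333 mol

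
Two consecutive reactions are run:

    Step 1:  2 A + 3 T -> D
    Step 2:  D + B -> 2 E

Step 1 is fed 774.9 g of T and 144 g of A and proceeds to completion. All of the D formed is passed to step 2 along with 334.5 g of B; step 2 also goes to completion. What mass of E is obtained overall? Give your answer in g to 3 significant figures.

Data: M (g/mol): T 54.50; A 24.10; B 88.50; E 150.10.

897 g

Step 1:
n(T) = 774.9 / 54.50 = 14.22 mol
n(A) = 144.0 / 24.10 = 5.975 mol
n/ν for T = 14.22/3 = 4.740
n/ν for A = 5.975/2 = 2.988
Smallest n/ν is A → limiting reagent.
n(D) produced = (1/2) × 5.975 = 2.988 mol
Step 2:
n(D) available = 2.988 mol
n(B) = 334.5 / 88.50 = 3.780 mol
n/ν for D = 2.988/1 = 2.988
n/ν for B = 3.780/1 = 3.780
Smallest n/ν is D → limiting reagent.
n(E) = (2/1) × 2.988 = 5.976 mol
mass = 5.976 × 150.10 = 897.0 g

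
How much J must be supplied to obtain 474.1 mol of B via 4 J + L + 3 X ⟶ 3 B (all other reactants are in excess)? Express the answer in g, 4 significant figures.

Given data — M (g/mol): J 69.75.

44090 g

n(B) = 474.1 mol
n(J) = (4/3) × 474.1 = 632.1 mol
mass = 632.1 × 69.75 = 44090 g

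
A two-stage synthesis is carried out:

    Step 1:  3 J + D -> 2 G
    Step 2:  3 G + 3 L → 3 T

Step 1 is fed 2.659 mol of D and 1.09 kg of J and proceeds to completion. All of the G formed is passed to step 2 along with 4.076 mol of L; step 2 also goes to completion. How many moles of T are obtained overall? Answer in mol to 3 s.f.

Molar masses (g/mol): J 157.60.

Step 1:
n(D) = 2.659 mol
n(J) = 1.090×1000 / 157.60 = 6.916 mol
n/ν for D = 2.659/1 = 2.659
n/ν for J = 6.916/3 = 2.305
Smallest n/ν is J → limiting reagent.
n(G) produced = (2/3) × 6.916 = 4.611 mol
Step 2:
n(G) available = 4.611 mol
n(L) = 4.076 mol
n/ν for G = 4.611/3 = 1.537
n/ν for L = 4.076/3 = 1.359
Smallest n/ν is L → limiting reagent.
n(T) = (3/3) × 4.076 = 4.076 mol

4.08 mol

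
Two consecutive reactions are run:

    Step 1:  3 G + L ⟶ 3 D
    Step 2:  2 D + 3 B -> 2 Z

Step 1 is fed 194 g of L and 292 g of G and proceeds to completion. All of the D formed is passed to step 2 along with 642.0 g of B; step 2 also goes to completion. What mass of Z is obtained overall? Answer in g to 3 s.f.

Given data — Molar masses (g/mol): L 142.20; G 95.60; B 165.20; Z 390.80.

Step 1:
n(L) = 194.0 / 142.20 = 1.364 mol
n(G) = 292.0 / 95.60 = 3.054 mol
n/ν → L: 1.364, G: 1.018; G is limiting.
n(D) produced = (3/3) × 3.054 = 3.054 mol
Step 2:
n(D) available = 3.054 mol
n(B) = 642.0 / 165.20 = 3.886 mol
n/ν → D: 1.527, B: 1.295; B is limiting.
n(Z) = (2/3) × 3.886 = 2.591 mol
mass = 2.591 × 390.80 = 1013 g

1010 g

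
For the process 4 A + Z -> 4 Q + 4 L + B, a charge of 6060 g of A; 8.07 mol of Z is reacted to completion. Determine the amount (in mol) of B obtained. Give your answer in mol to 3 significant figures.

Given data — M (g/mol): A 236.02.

n(A) = 6060 / 236.02 = 25.68 mol
n(Z) = 8.070 mol
n/ν for A = 25.68/4 = 6.420
n/ν for Z = 8.070/1 = 8.070
Smallest n/ν is A → limiting reagent.
n(B) = (1/4) × 25.68 = 6.420 mol

6.42 mol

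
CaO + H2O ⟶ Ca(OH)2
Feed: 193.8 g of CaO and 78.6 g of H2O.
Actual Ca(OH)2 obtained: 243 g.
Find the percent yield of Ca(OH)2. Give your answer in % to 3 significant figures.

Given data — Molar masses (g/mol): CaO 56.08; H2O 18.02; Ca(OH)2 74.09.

94.9 %

n(CaO) = 193.8 / 56.08 = 3.456 mol
n(H2O) = 78.60 / 18.02 = 4.362 mol
n/ν → CaO: 3.456, H2O: 4.362; CaO is limiting.
theoretical n(Ca(OH)2) = (1/1) × 3.456 = 3.456 mol → 256.1 g
% yield = 243 / 256.1 × 100 = 94.88 %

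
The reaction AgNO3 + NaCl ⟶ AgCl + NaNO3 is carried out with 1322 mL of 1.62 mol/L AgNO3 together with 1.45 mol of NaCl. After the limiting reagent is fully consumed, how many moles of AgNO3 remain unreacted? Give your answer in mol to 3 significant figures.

n(AgNO3) = 1.62 × 1322/1000 = 2.142 mol
n(NaCl) = 1.450 mol
n/ν → AgNO3: 2.142, NaCl: 1.450; NaCl is limiting.
AgNO3 consumed = (1/1) × 1.450 = 1.450 mol
AgNO3 remaining = 2.142 − 1.450 = 0.6920 mol

0.692 mol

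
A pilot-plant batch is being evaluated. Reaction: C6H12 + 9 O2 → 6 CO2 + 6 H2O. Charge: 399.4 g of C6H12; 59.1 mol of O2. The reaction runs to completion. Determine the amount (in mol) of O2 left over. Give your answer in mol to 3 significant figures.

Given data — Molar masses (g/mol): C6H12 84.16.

16.4 mol

n(C6H12) = 399.4 / 84.16 = 4.746 mol
n(O2) = 59.10 mol
n/ν → C6H12: 4.746, O2: 6.567; C6H12 is limiting.
O2 consumed = (9/1) × 4.746 = 42.71 mol
O2 remaining = 59.10 − 42.71 = 16.39 mol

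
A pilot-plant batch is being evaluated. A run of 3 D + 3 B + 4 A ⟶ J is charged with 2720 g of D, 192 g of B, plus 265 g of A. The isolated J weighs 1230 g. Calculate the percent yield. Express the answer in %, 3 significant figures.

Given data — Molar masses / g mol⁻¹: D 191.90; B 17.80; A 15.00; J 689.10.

n(D) = 2720 / 191.90 = 14.17 mol
n(B) = 192.0 / 17.80 = 10.79 mol
n(A) = 265.0 / 15.00 = 17.67 mol
n/ν for D = 14.17/3 = 4.723
n/ν for B = 10.79/3 = 3.597
n/ν for A = 17.67/4 = 4.418
Smallest n/ν is B → limiting reagent.
theoretical n(J) = (1/3) × 10.79 = 3.597 mol → 2479 g
% yield = 1230 / 2479 × 100 = 49.62 %

49.6 %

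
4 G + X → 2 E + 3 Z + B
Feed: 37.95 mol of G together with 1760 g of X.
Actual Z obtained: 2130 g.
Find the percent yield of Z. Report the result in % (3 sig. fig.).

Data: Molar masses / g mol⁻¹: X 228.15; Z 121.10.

76.0 %

n(G) = 37.95 mol
n(X) = 1760 / 228.15 = 7.714 mol
n/ν for G = 37.95/4 = 9.488
n/ν for X = 7.714/1 = 7.714
Smallest n/ν is X → limiting reagent.
theoretical n(Z) = (3/1) × 7.714 = 23.14 mol → 2802 g
% yield = 2130 / 2802 × 100 = 76.02 %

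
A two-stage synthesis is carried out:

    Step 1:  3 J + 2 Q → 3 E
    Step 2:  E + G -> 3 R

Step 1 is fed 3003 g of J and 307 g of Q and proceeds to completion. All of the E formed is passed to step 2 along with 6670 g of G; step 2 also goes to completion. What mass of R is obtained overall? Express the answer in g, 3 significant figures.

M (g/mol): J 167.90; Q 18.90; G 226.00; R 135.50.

Step 1:
n(J) = 3003 / 167.90 = 17.89 mol
n(Q) = 307.0 / 18.90 = 16.24 mol
n/ν → J: 5.963, Q: 8.120; J is limiting.
n(E) produced = (3/3) × 17.89 = 17.89 mol
Step 2:
n(E) available = 17.89 mol
n(G) = 6670 / 226.00 = 29.51 mol
n/ν → E: 17.89, G: 29.51; E is limiting.
n(R) = (3/1) × 17.89 = 53.67 mol
mass = 53.67 × 135.50 = 7272 g

7270 g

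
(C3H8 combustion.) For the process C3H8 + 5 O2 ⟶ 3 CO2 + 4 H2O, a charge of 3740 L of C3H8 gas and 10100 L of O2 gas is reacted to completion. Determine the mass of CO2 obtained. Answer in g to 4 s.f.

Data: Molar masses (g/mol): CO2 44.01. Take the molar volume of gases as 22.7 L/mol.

11750 g

n(C3H8) = 3740 / 22.7 = 164.8 mol
n(O2) = 10100 / 22.7 = 444.9 mol
n/ν for C3H8 = 164.8/1 = 164.8
n/ν for O2 = 444.9/5 = 88.98
Smallest n/ν is O2 → limiting reagent.
n(CO2) = (3/5) × 444.9 = 266.9 mol
mass = 266.9 × 44.01 = 11750 g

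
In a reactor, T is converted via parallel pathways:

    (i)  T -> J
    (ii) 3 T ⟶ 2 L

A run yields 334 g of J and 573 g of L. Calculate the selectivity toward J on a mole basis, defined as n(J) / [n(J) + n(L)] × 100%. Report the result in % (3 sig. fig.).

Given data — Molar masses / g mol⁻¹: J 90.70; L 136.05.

n(J) = 334 / 90.70 = 3.682 mol
n(L) = 573 / 136.05 = 4.212 mol
selectivity = 3.682/(3.682+4.212) × 100 = 46.64 %

46.6 %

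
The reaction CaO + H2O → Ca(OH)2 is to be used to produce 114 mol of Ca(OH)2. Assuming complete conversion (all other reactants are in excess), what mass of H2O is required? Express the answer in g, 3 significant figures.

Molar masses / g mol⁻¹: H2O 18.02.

n(Ca(OH)2) = 114.0 mol
n(H2O) = (1/1) × 114.0 = 114.0 mol
mass = 114.0 × 18.02 = 2054 g

2050 g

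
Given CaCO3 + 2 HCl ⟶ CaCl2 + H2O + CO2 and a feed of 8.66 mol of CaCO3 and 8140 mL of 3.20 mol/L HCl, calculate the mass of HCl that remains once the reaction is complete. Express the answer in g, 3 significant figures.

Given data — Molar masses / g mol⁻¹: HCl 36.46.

318 g

n(CaCO3) = 8.660 mol
n(HCl) = 3.20 × 8140/1000 = 26.05 mol
n/ν → CaCO3: 8.660, HCl: 13.03; CaCO3 is limiting.
HCl consumed = (2/1) × 8.660 = 17.32 mol
HCl remaining = 26.05 − 17.32 = 8.730 mol
mass = 8.730 × 36.46 = 318.3 g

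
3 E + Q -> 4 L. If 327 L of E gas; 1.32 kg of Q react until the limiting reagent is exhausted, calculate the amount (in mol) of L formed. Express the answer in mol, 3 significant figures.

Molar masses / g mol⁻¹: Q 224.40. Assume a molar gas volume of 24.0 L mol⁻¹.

18.2 mol

n(E) = 327.0 / 24.0 = 13.63 mol
n(Q) = 1.320×1000 / 224.40 = 5.882 mol
n/ν for E = 13.63/3 = 4.543
n/ν for Q = 5.882/1 = 5.882
Smallest n/ν is E → limiting reagent.
n(L) = (4/3) × 13.63 = 18.17 mol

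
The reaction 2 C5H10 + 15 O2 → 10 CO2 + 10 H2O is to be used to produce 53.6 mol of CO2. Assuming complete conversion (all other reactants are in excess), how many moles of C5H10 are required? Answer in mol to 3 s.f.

10.7 mol

n(CO2) = 53.60 mol
n(C5H10) = (2/10) × 53.60 = 10.72 mol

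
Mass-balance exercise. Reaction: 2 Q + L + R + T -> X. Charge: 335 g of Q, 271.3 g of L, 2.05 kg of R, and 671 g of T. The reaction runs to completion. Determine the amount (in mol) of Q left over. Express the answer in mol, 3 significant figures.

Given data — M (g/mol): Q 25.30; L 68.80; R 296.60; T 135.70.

5.35 mol

n(Q) = 335.0 / 25.30 = 13.24 mol
n(L) = 271.3 / 68.80 = 3.943 mol
n(R) = 2.050×1000 / 296.60 = 6.912 mol
n(T) = 671.0 / 135.70 = 4.945 mol
n/ν for Q = 13.24/2 = 6.620
n/ν for L = 3.943/1 = 3.943
n/ν for R = 6.912/1 = 6.912
n/ν for T = 4.945/1 = 4.945
Smallest n/ν is L → limiting reagent.
Q consumed = (2/1) × 3.943 = 7.886 mol
Q remaining = 13.24 − 7.886 = 5.354 mol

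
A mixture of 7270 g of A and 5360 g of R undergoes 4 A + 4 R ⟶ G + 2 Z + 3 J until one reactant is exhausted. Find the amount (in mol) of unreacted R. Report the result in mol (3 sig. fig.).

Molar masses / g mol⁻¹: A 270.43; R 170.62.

4.53 mol

n(A) = 7270 / 270.43 = 26.88 mol
n(R) = 5360 / 170.62 = 31.41 mol
n/ν → A: 6.720, R: 7.853; A is limiting.
R consumed = (4/4) × 26.88 = 26.88 mol
R remaining = 31.41 − 26.88 = 4.530 mol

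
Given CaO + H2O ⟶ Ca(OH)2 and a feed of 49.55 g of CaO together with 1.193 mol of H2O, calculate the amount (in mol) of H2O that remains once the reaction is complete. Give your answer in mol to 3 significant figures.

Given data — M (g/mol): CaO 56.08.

n(CaO) = 49.55 / 56.08 = 0.8836 mol
n(H2O) = 1.193 mol
n/ν for CaO = 0.8836/1 = 0.8836
n/ν for H2O = 1.193/1 = 1.193
Smallest n/ν is CaO → limiting reagent.
H2O consumed = (1/1) × 0.8836 = 0.8836 mol
H2O remaining = 1.193 − 0.8836 = 0.3094 mol

0.309 mol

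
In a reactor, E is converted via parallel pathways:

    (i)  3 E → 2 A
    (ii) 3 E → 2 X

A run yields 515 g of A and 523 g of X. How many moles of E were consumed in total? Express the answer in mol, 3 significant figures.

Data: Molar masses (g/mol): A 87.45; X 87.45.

n(A) = 515 / 87.45 = 5.889 mol
n(X) = 523 / 87.45 = 5.981 mol
n(E) via (i) = (3/2)×5.889 = 8.834 mol
n(E) via (ii) = (3/2)×5.981 = 8.972 mol
total n(E) = 8.834 + 8.972 = 17.81 mol

17.8 mol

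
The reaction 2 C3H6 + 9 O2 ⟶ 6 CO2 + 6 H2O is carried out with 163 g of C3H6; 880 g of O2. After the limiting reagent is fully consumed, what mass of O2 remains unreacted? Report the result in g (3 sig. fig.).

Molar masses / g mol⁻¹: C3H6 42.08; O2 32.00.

322 g

n(C3H6) = 163.0 / 42.08 = 3.874 mol
n(O2) = 880.0 / 32.00 = 27.50 mol
n/ν for C3H6 = 3.874/2 = 1.937
n/ν for O2 = 27.50/9 = 3.056
Smallest n/ν is C3H6 → limiting reagent.
O2 consumed = (9/2) × 3.874 = 17.43 mol
O2 remaining = 27.50 − 17.43 = 10.07 mol
mass = 10.07 × 32.00 = 322.2 g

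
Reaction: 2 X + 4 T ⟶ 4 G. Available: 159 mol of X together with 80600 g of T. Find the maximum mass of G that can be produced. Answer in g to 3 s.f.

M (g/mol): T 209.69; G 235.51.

74900 g

n(X) = 159.0 mol
n(T) = 80600 / 209.69 = 384.4 mol
n/ν → X: 79.50, T: 96.10; X is limiting.
n(G) = (4/2) × 159.0 = 318.0 mol
mass = 318.0 × 235.51 = 74890 g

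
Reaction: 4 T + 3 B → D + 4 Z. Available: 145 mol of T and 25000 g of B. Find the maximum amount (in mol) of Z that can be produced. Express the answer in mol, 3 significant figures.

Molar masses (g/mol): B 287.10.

116 mol

n(T) = 145.0 mol
n(B) = 25000 / 287.10 = 87.08 mol
n/ν → T: 36.25, B: 29.03; B is limiting.
n(Z) = (4/3) × 87.08 = 116.1 mol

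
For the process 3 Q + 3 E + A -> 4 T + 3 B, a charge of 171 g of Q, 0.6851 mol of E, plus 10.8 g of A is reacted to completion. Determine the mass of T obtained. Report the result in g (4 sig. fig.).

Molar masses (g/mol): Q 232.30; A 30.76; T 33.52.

30.62 g

n(Q) = 171.0 / 232.30 = 0.7361 mol
n(E) = 0.6851 mol
n(A) = 10.80 / 30.76 = 0.3511 mol
n/ν → Q: 0.2454, E: 0.2284, A: 0.3511; E is limiting.
n(T) = (4/3) × 0.6851 = 0.9135 mol
mass = 0.9135 × 33.52 = 30.62 g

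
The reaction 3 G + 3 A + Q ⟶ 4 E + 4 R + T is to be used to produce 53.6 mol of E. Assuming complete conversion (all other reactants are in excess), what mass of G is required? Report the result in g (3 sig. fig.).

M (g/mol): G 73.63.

n(E) = 53.60 mol
n(G) = (3/4) × 53.60 = 40.20 mol
mass = 40.20 × 73.63 = 2960 g

2960 g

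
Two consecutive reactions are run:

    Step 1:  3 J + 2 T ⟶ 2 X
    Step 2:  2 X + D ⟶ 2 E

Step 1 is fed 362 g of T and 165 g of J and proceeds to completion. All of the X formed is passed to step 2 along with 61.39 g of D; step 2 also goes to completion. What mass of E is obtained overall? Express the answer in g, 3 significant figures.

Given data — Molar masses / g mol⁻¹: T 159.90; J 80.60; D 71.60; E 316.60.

Step 1:
n(T) = 362.0 / 159.90 = 2.264 mol
n(J) = 165.0 / 80.60 = 2.047 mol
n/ν for T = 2.264/2 = 1.132
n/ν for J = 2.047/3 = 0.6823
Smallest n/ν is J → limiting reagent.
n(X) produced = (2/3) × 2.047 = 1.365 mol
Step 2:
n(X) available = 1.365 mol
n(D) = 61.39 / 71.60 = 0.8574 mol
n/ν for X = 1.365/2 = 0.6825
n/ν for D = 0.8574/1 = 0.8574
Smallest n/ν is X → limiting reagent.
n(E) = (2/2) × 1.365 = 1.365 mol
mass = 1.365 × 316.60 = 432.2 g

432 g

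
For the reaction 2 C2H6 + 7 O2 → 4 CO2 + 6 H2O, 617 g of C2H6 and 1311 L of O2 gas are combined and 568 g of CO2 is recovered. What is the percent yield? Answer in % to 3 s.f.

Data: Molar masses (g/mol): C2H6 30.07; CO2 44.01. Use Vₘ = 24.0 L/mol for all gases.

41.3 %

n(C2H6) = 617.0 / 30.07 = 20.52 mol
n(O2) = 1311 / 24.0 = 54.63 mol
n/ν for C2H6 = 20.52/2 = 10.26
n/ν for O2 = 54.63/7 = 7.804
Smallest n/ν is O2 → limiting reagent.
theoretical n(CO2) = (4/7) × 54.63 = 31.22 mol → 1374 g
% yield = 568 / 1374 × 100 = 41.34 %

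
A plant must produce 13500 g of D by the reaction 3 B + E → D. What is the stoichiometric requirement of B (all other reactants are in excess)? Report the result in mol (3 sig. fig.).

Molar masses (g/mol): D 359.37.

n(D) = 13500 / 359.37 = 37.57 mol
n(B) = (3/1) × 37.57 = 112.7 mol

113 mol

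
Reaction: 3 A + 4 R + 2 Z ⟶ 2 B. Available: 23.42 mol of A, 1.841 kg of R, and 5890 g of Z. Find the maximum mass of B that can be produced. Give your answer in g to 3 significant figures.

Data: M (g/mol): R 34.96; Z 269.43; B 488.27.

7620 g

n(A) = 23.42 mol
n(R) = 1.841×1000 / 34.96 = 52.66 mol
n(Z) = 5890 / 269.43 = 21.86 mol
n/ν for A = 23.42/3 = 7.807
n/ν for R = 52.66/4 = 13.17
n/ν for Z = 21.86/2 = 10.93
Smallest n/ν is A → limiting reagent.
n(B) = (2/3) × 23.42 = 15.61 mol
mass = 15.61 × 488.27 = 7622 g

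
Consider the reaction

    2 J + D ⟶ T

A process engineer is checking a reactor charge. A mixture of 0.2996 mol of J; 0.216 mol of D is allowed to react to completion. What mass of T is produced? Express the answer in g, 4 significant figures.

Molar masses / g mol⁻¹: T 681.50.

102.1 g

n(J) = 0.2996 mol
n(D) = 0.2160 mol
n/ν → J: 0.1498, D: 0.2160; J is limiting.
n(T) = (1/2) × 0.2996 = 0.1498 mol
mass = 0.1498 × 681.50 = 102.1 g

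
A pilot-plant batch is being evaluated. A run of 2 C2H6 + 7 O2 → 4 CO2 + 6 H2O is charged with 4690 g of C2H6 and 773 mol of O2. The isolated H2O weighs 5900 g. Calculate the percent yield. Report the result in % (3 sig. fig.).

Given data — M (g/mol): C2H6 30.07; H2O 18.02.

n(C2H6) = 4690 / 30.07 = 156.0 mol
n(O2) = 773.0 mol
n/ν for C2H6 = 156.0/2 = 78.00
n/ν for O2 = 773.0/7 = 110.4
Smallest n/ν is C2H6 → limiting reagent.
theoretical n(H2O) = (6/2) × 156.0 = 468.0 mol → 8433 g
% yield = 5900 / 8433 × 100 = 69.96 %

70.0 %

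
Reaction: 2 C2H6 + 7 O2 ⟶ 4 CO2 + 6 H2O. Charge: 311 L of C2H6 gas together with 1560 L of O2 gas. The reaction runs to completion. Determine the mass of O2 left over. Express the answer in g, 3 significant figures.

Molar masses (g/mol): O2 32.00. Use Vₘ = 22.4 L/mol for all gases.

674 g

n(C2H6) = 311.0 / 22.4 = 13.88 mol
n(O2) = 1560 / 22.4 = 69.64 mol
n/ν for C2H6 = 13.88/2 = 6.940
n/ν for O2 = 69.64/7 = 9.949
Smallest n/ν is C2H6 → limiting reagent.
O2 consumed = (7/2) × 13.88 = 48.58 mol
O2 remaining = 69.64 − 48.58 = 21.06 mol
mass = 21.06 × 32.00 = 673.9 g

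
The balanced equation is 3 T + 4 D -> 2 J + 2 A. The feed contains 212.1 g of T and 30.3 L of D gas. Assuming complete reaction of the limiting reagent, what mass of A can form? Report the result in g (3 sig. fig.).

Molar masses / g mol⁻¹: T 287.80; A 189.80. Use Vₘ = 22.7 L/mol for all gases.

n(T) = 212.1 / 287.80 = 0.7370 mol
n(D) = 30.30 / 22.7 = 1.335 mol
n/ν → T: 0.2457, D: 0.3338; T is limiting.
n(A) = (2/3) × 0.7370 = 0.4913 mol
mass = 0.4913 × 189.80 = 93.25 g

93.3 g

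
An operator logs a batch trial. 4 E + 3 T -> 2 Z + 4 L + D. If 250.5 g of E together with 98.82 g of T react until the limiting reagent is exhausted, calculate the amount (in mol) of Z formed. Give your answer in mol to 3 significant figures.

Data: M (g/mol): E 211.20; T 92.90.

0.593 mol

n(E) = 250.5 / 211.20 = 1.186 mol
n(T) = 98.82 / 92.90 = 1.064 mol
n/ν for E = 1.186/4 = 0.2965
n/ν for T = 1.064/3 = 0.3547
Smallest n/ν is E → limiting reagent.
n(Z) = (2/4) × 1.186 = 0.5930 mol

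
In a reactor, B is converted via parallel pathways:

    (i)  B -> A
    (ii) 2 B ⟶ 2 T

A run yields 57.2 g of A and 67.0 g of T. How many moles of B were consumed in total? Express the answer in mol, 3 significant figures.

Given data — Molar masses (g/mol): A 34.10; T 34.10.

n(A) = 57.2 / 34.10 = 1.677 mol
n(T) = 67.0 / 34.10 = 1.965 mol
n(B) via (i) = (1/1)×1.677 = 1.677 mol
n(B) via (ii) = (2/2)×1.965 = 1.965 mol
total n(B) = 1.677 + 1.965 = 3.642 mol

3.64 mol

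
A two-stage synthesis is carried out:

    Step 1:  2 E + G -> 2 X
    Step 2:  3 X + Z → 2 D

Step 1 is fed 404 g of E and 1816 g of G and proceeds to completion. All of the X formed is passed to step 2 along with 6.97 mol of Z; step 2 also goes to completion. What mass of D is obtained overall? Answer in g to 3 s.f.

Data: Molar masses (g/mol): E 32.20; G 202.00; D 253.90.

Step 1:
n(E) = 404.0 / 32.20 = 12.55 mol
n(G) = 1816 / 202.00 = 8.990 mol
n/ν for E = 12.55/2 = 6.275
n/ν for G = 8.990/1 = 8.990
Smallest n/ν is E → limiting reagent.
n(X) produced = (2/2) × 12.55 = 12.55 mol
Step 2:
n(X) available = 12.55 mol
n(Z) = 6.970 mol
n/ν for X = 12.55/3 = 4.183
n/ν for Z = 6.970/1 = 6.970
Smallest n/ν is X → limiting reagent.
n(D) = (2/3) × 12.55 = 8.367 mol
mass = 8.367 × 253.90 = 2124 g

2120 g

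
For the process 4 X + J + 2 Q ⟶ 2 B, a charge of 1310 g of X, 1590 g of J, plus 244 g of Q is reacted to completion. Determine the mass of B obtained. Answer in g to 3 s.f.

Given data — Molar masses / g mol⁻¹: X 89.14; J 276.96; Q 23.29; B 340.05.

n(X) = 1310 / 89.14 = 14.70 mol
n(J) = 1590 / 276.96 = 5.741 mol
n(Q) = 244.0 / 23.29 = 10.48 mol
n/ν for X = 14.70/4 = 3.675
n/ν for J = 5.741/1 = 5.741
n/ν for Q = 10.48/2 = 5.240
Smallest n/ν is X → limiting reagent.
n(B) = (2/4) × 14.70 = 7.350 mol
mass = 7.350 × 340.05 = 2499 g

2500 g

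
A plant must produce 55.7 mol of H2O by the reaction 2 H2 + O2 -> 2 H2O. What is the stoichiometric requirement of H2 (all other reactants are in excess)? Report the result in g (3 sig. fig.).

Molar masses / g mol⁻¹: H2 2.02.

113 g

n(H2O) = 55.70 mol
n(H2) = (2/2) × 55.70 = 55.70 mol
mass = 55.70 × 2.02 = 112.5 g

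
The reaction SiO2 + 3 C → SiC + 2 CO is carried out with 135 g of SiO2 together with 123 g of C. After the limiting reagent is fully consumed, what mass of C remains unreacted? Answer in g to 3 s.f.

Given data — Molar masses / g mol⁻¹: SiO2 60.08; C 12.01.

42.0 g

n(SiO2) = 135.0 / 60.08 = 2.247 mol
n(C) = 123.0 / 12.01 = 10.24 mol
n/ν for SiO2 = 2.247/1 = 2.247
n/ν for C = 10.24/3 = 3.413
Smallest n/ν is SiO2 → limiting reagent.
C consumed = (3/1) × 2.247 = 6.741 mol
C remaining = 10.24 − 6.741 = 3.499 mol
mass = 3.499 × 12.01 = 42.02 g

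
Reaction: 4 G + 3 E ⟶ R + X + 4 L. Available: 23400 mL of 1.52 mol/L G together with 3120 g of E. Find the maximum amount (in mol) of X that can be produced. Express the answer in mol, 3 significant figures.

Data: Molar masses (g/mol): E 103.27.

8.89 mol

n(G) = 1.52 × 23400/1000 = 35.57 mol
n(E) = 3120 / 103.27 = 30.21 mol
n/ν → G: 8.893, E: 10.07; G is limiting.
n(X) = (1/4) × 35.57 = 8.893 mol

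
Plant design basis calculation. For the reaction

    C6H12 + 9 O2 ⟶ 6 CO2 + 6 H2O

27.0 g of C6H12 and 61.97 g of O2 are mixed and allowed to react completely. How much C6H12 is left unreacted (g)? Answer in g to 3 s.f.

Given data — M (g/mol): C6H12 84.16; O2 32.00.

8.89 g

n(C6H12) = 27.00 / 84.16 = 0.3208 mol
n(O2) = 61.97 / 32.00 = 1.937 mol
n/ν for C6H12 = 0.3208/1 = 0.3208
n/ν for O2 = 1.937/9 = 0.2152
Smallest n/ν is O2 → limiting reagent.
C6H12 consumed = (1/9) × 1.937 = 0.2152 mol
C6H12 remaining = 0.3208 − 0.2152 = 0.1056 mol
mass = 0.1056 × 84.16 = 8.887 g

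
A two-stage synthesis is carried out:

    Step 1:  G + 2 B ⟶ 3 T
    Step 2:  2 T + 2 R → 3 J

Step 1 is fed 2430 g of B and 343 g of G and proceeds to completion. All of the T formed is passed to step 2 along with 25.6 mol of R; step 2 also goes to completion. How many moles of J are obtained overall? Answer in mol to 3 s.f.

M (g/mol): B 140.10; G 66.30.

Step 1:
n(B) = 2430 / 140.10 = 17.34 mol
n(G) = 343.0 / 66.30 = 5.173 mol
n/ν for B = 17.34/2 = 8.670
n/ν for G = 5.173/1 = 5.173
Smallest n/ν is G → limiting reagent.
n(T) produced = (3/1) × 5.173 = 15.52 mol
Step 2:
n(T) available = 15.52 mol
n(R) = 25.60 mol
n/ν for T = 15.52/2 = 7.760
n/ν for R = 25.60/2 = 12.80
Smallest n/ν is T → limiting reagent.
n(J) = (3/2) × 15.52 = 23.28 mol

23.3 mol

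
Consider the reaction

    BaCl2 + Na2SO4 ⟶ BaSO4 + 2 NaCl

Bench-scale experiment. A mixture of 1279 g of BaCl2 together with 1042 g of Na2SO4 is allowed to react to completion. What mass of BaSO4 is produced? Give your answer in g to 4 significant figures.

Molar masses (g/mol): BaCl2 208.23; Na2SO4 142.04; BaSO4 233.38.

n(BaCl2) = 1279 / 208.23 = 6.142 mol
n(Na2SO4) = 1042 / 142.04 = 7.336 mol
n/ν for BaCl2 = 6.142/1 = 6.142
n/ν for Na2SO4 = 7.336/1 = 7.336
Smallest n/ν is BaCl2 → limiting reagent.
n(BaSO4) = (1/1) × 6.142 = 6.142 mol
mass = 6.142 × 233.38 = 1433 g

1433 g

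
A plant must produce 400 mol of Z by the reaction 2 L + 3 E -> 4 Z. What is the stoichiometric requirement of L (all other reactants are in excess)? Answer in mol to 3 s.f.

200 mol

n(Z) = 400.0 mol
n(L) = (2/4) × 400.0 = 200.0 mol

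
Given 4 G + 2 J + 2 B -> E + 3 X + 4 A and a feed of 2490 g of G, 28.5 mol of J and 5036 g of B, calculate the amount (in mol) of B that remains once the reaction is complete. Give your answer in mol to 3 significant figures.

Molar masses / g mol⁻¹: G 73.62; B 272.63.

1.56 mol

n(G) = 2490 / 73.62 = 33.82 mol
n(J) = 28.50 mol
n(B) = 5036 / 272.63 = 18.47 mol
n/ν for G = 33.82/4 = 8.455
n/ν for J = 28.50/2 = 14.25
n/ν for B = 18.47/2 = 9.235
Smallest n/ν is G → limiting reagent.
B consumed = (2/4) × 33.82 = 16.91 mol
B remaining = 18.47 − 16.91 = 1.560 mol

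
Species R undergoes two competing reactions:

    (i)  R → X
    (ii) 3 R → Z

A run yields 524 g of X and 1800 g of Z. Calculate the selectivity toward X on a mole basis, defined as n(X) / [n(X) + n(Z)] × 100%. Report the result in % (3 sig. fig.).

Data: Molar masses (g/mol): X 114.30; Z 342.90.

46.6 %

n(X) = 524 / 114.30 = 4.584 mol
n(Z) = 1800 / 342.90 = 5.249 mol
selectivity = 4.584/(4.584+5.249) × 100 = 46.62 %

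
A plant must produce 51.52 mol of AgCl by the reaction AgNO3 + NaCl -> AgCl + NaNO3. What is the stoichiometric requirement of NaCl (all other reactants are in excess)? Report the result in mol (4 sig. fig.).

n(AgCl) = 51.52 mol
n(NaCl) = (1/1) × 51.52 = 51.52 mol

51.52 mol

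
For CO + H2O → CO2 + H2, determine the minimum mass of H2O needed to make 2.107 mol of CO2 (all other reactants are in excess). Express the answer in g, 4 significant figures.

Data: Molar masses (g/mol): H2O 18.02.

n(CO2) = 2.107 mol
n(H2O) = (1/1) × 2.107 = 2.107 mol
mass = 2.107 × 18.02 = 37.97 g

37.97 g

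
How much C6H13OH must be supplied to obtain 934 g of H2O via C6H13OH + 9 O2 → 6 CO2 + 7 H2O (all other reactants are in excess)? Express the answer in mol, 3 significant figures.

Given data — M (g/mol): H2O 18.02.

n(H2O) = 934 / 18.02 = 51.83 mol
n(C6H13OH) = (1/7) × 51.83 = 7.404 mol

7.40 mol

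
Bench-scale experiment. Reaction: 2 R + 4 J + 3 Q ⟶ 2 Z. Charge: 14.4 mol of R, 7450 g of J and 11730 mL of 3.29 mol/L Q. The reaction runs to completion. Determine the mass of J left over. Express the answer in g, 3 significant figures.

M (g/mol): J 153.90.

3020 g

n(R) = 14.40 mol
n(J) = 7450 / 153.90 = 48.41 mol
n(Q) = 3.29 × 11730/1000 = 38.59 mol
n/ν for R = 14.40/2 = 7.200
n/ν for J = 48.41/4 = 12.10
n/ν for Q = 38.59/3 = 12.86
Smallest n/ν is R → limiting reagent.
J consumed = (4/2) × 14.40 = 28.80 mol
J remaining = 48.41 − 28.80 = 19.61 mol
mass = 19.61 × 153.90 = 3018 g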